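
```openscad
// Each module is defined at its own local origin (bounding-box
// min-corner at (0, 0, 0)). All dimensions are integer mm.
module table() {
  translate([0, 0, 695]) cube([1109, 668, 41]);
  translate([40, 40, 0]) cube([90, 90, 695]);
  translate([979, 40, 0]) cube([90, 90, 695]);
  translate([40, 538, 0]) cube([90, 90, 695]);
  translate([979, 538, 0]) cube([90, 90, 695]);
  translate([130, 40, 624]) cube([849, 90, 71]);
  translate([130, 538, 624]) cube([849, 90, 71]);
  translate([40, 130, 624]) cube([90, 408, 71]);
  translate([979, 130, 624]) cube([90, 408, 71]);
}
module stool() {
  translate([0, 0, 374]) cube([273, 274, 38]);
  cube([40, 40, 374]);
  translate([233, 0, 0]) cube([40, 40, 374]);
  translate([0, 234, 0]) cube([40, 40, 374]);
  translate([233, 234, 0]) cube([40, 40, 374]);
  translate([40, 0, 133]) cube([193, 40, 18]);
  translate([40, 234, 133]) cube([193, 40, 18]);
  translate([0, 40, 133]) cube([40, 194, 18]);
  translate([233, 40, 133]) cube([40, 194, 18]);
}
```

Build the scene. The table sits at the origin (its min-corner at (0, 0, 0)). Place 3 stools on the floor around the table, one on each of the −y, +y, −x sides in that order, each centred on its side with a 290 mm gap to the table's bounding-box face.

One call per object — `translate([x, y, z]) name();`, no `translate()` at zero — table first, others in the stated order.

table();
translate([418, -564, 0]) stool();
translate([418, 958, 0]) stool();
translate([-563, 197, 0]) stool();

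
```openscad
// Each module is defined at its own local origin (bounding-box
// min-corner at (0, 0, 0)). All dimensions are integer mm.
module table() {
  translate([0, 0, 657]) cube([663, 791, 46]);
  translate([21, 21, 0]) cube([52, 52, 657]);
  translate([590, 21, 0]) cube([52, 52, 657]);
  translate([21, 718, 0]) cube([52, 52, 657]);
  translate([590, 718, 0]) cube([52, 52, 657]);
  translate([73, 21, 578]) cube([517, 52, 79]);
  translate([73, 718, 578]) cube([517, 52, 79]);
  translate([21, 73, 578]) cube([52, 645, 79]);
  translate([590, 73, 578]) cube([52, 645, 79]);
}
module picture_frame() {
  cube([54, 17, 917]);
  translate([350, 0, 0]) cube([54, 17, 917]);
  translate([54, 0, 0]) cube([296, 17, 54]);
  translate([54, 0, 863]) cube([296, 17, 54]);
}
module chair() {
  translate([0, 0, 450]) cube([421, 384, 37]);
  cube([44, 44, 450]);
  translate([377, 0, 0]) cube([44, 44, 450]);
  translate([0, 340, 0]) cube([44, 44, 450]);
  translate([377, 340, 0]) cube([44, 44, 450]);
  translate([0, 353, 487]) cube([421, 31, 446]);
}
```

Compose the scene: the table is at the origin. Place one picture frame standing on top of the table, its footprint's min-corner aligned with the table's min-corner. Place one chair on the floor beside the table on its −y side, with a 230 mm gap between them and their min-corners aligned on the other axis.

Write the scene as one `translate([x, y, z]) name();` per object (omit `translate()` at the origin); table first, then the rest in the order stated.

table();
translate([0, 0, 703]) picture_frame();
translate([0, -614, 0]) chair();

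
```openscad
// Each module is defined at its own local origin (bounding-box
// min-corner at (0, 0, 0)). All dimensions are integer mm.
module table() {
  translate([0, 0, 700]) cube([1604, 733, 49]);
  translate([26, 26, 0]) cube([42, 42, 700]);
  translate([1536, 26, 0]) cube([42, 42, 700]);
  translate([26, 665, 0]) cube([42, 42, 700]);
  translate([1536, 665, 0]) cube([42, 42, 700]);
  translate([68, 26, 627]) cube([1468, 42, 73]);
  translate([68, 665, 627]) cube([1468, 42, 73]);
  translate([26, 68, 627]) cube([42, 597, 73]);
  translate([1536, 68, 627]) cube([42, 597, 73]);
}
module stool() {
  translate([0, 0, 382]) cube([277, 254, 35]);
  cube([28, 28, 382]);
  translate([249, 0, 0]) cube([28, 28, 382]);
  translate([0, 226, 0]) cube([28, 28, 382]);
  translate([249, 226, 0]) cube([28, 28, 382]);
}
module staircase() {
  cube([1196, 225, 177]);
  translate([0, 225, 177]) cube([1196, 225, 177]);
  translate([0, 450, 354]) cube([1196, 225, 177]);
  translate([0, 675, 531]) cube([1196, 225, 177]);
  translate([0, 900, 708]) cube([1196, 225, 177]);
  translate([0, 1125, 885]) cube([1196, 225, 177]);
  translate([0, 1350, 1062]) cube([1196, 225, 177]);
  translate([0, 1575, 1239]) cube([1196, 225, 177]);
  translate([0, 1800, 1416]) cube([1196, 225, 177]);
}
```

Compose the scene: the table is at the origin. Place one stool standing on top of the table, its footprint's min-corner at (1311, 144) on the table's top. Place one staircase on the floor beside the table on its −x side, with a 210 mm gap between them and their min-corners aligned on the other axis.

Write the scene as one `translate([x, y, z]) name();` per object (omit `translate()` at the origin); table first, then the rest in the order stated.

table();
translate([1311, 144, 749]) stool();
translate([-1406, 0, 0]) staircase();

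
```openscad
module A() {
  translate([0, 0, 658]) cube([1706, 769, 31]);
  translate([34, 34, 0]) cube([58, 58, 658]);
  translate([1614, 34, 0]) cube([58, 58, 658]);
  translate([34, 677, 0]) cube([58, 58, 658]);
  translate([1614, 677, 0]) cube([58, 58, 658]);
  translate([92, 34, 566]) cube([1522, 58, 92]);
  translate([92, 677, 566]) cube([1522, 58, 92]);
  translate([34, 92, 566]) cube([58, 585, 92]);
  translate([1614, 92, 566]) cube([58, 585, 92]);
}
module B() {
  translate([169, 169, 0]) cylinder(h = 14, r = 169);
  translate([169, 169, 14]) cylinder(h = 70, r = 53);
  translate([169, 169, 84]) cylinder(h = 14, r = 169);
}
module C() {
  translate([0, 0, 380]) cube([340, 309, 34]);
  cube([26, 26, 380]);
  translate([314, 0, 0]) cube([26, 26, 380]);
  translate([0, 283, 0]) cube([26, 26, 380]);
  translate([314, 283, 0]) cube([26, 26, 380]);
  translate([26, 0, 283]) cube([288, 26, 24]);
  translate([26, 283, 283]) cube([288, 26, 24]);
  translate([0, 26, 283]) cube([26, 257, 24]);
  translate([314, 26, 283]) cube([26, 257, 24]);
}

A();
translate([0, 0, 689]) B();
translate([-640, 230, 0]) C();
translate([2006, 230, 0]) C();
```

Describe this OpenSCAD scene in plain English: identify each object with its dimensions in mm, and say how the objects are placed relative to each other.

A is a table with a 1706×769 mm rectangular top, 31 mm thick, top surface at z = 689 mm, supported by four 58×58 mm square legs, each inset 34 mm from the nearest pair of top edges, running from the floor. Four apron rails, 58 mm thick and 92 mm tall, run between adjacent legs with their top edges flush with the underside of the top and their outer faces flush with the legs' outer faces.

B is a spool: two coaxial disc flanges of radius 169 mm and thickness 14 mm, joined by a core cylinder of radius 53 mm and height 70 mm. The lower flange rests on z = 0 and the three cylinders share a vertical axis.

C is a four-legged stool. The seat is 340×309 mm, 34 mm thick, top at z = 414 mm. It stands on four square legs, each 26×26 mm in cross-section, from z = 0 to the seat underside, each flush with a corner of the seat. Four stretchers, 26 mm wide and 24 mm tall, connect adjacent legs with their undersides at z = 283 mm, each running between the inner faces of the legs it joins and aligned with the legs' outer faces on the other axis.

The spool is on top of the table. Two stools sit around the table at the −x, +x sides.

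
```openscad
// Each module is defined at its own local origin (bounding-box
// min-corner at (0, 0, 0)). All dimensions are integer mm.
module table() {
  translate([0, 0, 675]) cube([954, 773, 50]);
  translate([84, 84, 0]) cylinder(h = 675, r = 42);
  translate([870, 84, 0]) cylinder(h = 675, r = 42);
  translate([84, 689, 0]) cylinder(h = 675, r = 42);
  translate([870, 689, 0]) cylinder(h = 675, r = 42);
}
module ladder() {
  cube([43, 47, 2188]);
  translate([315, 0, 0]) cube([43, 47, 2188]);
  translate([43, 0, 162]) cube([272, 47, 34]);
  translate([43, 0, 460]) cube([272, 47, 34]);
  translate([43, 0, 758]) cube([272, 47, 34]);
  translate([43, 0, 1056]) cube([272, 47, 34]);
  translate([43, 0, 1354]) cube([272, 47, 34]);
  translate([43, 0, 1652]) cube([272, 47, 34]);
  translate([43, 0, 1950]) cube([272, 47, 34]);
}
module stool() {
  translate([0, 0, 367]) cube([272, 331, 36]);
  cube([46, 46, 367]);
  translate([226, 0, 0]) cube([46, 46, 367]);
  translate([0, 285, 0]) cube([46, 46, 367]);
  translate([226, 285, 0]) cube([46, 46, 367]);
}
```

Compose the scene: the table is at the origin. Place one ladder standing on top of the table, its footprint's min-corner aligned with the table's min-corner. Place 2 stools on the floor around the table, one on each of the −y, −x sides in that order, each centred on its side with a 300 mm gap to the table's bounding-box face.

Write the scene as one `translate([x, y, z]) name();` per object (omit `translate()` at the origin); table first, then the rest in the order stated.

table();
translate([0, 0, 725]) ladder();
translate([341, -631, 0]) stool();
translate([-572, 221, 0]) stool();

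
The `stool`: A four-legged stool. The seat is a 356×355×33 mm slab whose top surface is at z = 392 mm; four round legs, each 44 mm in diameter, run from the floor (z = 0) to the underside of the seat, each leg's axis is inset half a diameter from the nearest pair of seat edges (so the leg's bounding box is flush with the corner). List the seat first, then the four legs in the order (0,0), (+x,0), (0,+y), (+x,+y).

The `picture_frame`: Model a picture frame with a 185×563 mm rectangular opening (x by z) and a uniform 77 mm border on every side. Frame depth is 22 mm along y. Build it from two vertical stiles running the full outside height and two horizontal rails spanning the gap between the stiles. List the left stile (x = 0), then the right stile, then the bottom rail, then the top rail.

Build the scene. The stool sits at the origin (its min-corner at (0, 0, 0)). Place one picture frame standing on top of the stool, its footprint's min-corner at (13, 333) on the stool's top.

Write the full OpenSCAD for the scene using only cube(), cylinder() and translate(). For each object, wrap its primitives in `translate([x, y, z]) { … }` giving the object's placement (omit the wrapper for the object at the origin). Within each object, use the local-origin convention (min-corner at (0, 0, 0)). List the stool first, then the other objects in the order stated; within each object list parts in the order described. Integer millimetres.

translate([0, 0, 359]) cube([356, 355, 33]);
translate([22, 22, 0]) cylinder(h = 359, r = 22);
translate([334, 22, 0]) cylinder(h = 359, r = 22);
translate([22, 333, 0]) cylinder(h = 359, r = 22);
translate([334, 333, 0]) cylinder(h = 359, r = 22);
translate([13, 333, 392]) {
  cube([77, 22, 717]);
  translate([262, 0, 0]) cube([77, 22, 717]);
  translate([77, 0, 0]) cube([185, 22, 77]);
  translate([77, 0, 640]) cube([185, 22, 77]);
}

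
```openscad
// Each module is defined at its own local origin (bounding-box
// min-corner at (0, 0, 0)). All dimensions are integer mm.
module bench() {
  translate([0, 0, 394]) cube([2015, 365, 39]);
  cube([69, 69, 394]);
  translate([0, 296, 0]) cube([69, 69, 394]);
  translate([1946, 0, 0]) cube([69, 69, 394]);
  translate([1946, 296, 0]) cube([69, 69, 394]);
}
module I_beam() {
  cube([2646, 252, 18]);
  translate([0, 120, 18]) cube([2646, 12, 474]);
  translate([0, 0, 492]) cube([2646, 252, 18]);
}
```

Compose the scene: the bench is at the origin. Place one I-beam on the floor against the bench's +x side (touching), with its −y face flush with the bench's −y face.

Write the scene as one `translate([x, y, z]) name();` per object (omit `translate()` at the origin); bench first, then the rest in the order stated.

bench();
translate([2015, 0, 0]) I_beam();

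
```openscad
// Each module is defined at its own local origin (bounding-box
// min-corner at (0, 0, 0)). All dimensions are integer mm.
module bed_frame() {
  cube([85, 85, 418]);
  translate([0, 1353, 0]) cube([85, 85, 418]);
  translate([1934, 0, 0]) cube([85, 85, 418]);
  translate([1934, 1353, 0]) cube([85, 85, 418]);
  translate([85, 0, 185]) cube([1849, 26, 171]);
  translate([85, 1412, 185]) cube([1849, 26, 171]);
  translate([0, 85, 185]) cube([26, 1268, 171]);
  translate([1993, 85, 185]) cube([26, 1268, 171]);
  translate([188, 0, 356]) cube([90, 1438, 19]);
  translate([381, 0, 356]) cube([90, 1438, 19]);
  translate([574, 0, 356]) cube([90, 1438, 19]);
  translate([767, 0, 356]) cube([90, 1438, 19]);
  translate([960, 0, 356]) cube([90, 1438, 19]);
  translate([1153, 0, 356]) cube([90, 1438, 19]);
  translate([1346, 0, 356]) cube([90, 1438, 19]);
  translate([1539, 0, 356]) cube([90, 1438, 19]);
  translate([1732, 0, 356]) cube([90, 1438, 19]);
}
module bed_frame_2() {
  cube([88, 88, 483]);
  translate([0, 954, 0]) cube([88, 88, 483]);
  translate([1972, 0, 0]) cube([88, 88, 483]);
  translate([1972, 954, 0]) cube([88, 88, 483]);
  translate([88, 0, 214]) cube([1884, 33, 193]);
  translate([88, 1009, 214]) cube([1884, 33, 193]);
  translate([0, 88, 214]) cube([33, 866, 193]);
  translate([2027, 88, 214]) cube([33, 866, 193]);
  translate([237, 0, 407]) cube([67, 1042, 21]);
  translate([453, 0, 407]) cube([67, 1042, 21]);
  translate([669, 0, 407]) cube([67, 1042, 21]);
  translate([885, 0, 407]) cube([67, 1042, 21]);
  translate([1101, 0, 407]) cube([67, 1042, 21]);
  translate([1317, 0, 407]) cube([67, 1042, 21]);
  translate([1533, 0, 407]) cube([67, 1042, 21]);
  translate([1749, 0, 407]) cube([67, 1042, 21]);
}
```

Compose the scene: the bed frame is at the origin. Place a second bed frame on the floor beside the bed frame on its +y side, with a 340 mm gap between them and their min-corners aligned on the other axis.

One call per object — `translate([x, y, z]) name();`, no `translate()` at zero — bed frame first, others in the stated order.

bed_frame();
translate([0, 1778, 0]) bed_frame_2();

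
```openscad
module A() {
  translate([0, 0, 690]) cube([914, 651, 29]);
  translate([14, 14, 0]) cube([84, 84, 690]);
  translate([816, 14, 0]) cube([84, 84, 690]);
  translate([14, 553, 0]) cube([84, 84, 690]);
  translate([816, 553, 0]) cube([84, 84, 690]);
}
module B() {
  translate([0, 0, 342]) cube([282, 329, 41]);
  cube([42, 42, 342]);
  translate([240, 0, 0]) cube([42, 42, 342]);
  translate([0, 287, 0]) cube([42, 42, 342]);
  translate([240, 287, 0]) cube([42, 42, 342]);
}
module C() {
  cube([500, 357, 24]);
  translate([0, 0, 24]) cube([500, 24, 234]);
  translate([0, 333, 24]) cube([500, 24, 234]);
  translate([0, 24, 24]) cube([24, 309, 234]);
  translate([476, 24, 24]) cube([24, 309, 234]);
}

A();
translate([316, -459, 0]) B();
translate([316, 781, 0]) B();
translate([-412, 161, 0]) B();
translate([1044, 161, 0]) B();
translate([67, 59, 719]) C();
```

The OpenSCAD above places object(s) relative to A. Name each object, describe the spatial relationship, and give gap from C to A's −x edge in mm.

The open box's min-x is at 67; the table's min-x is 0; gap = 67 mm.

A is a table. B is a stool. C is an open box. Four stools sit around the table at the −y, +y, −x, +x sides. The open box is on top of the table. The gap from the open box to the table's −x edge is 67 mm.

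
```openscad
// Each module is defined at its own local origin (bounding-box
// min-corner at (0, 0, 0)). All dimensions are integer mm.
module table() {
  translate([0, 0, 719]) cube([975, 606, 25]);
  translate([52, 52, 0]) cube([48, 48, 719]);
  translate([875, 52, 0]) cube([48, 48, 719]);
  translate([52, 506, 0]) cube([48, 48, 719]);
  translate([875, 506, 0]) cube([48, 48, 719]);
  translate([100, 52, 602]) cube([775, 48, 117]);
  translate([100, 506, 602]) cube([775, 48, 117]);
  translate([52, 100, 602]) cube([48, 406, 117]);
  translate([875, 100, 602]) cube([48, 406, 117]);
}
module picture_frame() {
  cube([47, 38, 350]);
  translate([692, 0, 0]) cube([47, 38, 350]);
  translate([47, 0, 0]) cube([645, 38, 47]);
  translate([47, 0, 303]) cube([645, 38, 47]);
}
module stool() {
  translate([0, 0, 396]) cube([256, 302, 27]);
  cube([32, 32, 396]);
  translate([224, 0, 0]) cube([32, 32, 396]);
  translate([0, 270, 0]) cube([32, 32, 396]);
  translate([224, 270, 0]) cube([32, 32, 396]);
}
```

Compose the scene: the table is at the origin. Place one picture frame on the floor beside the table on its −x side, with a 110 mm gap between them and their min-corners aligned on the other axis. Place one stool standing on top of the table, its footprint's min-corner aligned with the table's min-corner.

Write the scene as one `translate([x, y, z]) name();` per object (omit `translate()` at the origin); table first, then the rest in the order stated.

table();
translate([-849, 0, 0]) picture_frame();
translate([0, 0, 744]) stool();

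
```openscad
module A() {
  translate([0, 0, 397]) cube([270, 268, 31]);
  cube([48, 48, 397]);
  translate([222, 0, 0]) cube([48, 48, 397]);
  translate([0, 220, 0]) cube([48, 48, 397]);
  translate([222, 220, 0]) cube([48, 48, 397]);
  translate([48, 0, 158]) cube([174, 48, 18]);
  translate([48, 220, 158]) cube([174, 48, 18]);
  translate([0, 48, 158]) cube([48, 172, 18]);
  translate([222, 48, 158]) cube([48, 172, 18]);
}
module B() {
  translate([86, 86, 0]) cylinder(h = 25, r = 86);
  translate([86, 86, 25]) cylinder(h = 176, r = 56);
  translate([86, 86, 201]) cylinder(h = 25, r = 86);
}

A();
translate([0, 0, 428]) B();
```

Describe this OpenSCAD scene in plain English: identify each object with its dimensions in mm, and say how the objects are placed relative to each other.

A is a simple wooden stool: a rectangular seat 270 mm (x) by 268 mm (y), 31 mm thick, top face at z = 428 mm, on four square legs, each 48×48 mm in cross-section. The legs rest on z = 0, each flush with a corner of the seat. Four stretchers, 48 mm wide and 18 mm tall, connect adjacent legs with their undersides at z = 158 mm, each running between the inner faces of the legs it joins and aligned with the legs' outer faces on the other axis.

B is a spool: two coaxial disc flanges of radius 86 mm and thickness 25 mm, joined by a core cylinder of radius 56 mm and height 176 mm. The lower flange rests on z = 0 and the three cylinders share a vertical axis.

The spool is on top of the stool.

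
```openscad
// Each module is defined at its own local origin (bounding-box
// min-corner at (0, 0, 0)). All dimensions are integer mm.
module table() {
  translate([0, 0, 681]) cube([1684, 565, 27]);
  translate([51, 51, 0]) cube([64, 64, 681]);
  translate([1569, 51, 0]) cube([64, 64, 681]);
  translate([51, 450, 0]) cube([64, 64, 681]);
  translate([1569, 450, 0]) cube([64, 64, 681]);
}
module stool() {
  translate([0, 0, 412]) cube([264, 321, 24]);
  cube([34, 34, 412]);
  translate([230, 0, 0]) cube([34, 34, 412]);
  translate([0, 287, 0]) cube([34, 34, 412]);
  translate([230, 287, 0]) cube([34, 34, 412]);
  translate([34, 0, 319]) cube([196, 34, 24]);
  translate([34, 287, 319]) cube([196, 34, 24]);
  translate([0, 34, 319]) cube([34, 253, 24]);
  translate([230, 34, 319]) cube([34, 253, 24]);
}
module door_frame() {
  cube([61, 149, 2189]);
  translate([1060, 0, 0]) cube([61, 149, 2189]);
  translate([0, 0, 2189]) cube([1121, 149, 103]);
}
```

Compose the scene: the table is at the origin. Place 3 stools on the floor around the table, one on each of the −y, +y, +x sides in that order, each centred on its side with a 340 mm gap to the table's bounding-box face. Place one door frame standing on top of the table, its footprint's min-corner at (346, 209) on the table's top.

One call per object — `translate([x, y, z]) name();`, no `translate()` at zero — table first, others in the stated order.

table();
translate([710, -661, 0]) stool();
translate([710, 905, 0]) stool();
translate([2024, 122, 0]) stool();
translate([346, 209, 708]) door_frame();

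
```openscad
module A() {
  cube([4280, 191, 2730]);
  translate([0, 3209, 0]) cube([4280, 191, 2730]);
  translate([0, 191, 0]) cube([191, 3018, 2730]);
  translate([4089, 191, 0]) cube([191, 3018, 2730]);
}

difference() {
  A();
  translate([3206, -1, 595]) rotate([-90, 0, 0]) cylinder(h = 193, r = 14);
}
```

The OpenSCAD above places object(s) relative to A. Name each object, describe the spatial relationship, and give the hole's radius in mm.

A is a house frame. The house frame has a circular hole through its front wall. The hole's radius is 14 mm.

The subtracted cylinder has r = 14 mm.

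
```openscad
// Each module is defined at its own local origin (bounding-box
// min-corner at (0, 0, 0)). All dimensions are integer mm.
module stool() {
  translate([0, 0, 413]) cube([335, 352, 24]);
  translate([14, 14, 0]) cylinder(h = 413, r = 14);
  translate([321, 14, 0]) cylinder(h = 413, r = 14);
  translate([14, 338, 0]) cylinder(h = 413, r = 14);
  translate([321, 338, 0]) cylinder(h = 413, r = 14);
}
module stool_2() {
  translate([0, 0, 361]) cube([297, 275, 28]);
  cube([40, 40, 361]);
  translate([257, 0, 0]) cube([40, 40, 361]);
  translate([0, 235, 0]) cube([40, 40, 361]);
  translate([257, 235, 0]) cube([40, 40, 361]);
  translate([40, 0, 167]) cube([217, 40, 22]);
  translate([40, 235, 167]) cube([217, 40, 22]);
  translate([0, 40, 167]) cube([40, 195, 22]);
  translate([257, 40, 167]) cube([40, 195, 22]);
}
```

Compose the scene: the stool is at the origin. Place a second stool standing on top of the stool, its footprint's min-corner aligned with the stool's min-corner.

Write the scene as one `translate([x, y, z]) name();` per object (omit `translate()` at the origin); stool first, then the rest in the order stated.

stool();
translate([0, 0, 437]) stool_2();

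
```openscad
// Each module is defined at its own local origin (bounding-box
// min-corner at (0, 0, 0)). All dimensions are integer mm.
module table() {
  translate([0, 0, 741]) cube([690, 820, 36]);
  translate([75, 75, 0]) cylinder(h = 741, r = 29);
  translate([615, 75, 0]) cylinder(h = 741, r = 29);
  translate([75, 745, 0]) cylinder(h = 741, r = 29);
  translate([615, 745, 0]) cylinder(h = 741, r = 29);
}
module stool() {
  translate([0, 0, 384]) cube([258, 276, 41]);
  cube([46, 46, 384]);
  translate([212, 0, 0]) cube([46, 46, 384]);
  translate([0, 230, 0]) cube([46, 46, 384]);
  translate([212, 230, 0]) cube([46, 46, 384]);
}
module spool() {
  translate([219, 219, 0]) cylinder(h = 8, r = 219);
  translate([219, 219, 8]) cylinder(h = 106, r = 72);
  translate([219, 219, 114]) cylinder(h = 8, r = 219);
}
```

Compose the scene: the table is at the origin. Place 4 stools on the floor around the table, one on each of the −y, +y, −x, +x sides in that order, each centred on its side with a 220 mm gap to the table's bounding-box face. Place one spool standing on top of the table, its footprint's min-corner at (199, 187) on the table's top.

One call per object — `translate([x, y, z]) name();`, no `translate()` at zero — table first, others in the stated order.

table();
translate([216, -496, 0]) stool();
translate([216, 1040, 0]) stool();
translate([-478, 272, 0]) stool();
translate([910, 272, 0]) stool();
translate([199, 187, 777]) spool();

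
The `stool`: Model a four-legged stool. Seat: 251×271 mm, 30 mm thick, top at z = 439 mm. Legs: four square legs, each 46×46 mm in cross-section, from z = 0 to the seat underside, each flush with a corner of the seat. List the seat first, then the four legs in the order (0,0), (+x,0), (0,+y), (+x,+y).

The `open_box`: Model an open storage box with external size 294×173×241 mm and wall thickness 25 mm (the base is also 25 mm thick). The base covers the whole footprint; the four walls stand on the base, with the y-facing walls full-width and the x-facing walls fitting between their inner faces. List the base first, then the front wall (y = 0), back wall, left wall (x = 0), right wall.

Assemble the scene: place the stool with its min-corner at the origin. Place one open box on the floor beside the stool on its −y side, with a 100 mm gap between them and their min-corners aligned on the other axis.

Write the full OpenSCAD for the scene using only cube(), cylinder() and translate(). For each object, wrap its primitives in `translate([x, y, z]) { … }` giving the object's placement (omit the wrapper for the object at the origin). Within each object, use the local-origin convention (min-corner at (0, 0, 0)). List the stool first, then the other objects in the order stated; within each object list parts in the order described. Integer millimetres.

translate([0, 0, 409]) cube([251, 271, 30]);
cube([46, 46, 409]);
translate([205, 0, 0]) cube([46, 46, 409]);
translate([0, 225, 0]) cube([46, 46, 409]);
translate([205, 225, 0]) cube([46, 46, 409]);
translate([0, -273, 0]) {
  cube([294, 173, 25]);
  translate([0, 0, 25]) cube([294, 25, 216]);
  translate([0, 148, 25]) cube([294, 25, 216]);
  translate([0, 25, 25]) cube([25, 123, 216]);
  translate([269, 25, 25]) cube([25, 123, 216]);
}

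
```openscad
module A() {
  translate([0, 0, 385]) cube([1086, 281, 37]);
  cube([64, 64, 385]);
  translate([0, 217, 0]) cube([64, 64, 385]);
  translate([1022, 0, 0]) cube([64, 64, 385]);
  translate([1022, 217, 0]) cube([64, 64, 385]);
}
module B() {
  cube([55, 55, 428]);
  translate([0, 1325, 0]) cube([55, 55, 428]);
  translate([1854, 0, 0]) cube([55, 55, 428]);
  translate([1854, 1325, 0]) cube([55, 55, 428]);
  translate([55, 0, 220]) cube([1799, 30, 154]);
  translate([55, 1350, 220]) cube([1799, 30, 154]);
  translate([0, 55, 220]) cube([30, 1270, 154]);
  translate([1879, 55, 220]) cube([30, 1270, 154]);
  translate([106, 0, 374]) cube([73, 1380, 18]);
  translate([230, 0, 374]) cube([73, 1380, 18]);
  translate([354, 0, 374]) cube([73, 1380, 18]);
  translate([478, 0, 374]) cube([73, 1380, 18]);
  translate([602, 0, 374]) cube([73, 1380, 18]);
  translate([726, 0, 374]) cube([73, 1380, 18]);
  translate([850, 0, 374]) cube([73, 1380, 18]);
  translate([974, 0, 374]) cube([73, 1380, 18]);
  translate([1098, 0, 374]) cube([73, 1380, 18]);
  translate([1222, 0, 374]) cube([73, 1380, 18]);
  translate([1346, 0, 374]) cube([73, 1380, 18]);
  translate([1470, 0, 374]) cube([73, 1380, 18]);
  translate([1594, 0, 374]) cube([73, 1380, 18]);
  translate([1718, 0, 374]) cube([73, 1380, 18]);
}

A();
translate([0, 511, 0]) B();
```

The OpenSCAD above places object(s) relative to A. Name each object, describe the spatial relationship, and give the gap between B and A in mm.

The bed frame's nearest face is 230 mm from the bench's +y face.

A is a bench. B is a bed frame. The bed frame is on the floor beside the bench on its +y side. The gap between the bed frame and the bench is 230 mm.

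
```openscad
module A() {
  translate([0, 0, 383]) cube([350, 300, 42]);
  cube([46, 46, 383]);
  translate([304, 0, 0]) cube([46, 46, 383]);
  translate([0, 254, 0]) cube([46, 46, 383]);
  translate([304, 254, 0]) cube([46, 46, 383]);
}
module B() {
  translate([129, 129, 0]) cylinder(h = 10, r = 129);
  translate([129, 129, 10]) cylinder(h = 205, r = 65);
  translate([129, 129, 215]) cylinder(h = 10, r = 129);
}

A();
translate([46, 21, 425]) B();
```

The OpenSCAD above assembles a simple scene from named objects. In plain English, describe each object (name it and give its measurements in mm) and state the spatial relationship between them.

A is a simple wooden stool: a rectangular seat 350 mm (x) by 300 mm (y), 42 mm thick, top face at z = 425 mm, on four square legs, each 46×46 mm in cross-section. The legs rest on z = 0, each flush with a corner of the seat.

B is a spool: two coaxial disc flanges of radius 129 mm and thickness 10 mm, joined by a core cylinder of radius 65 mm and height 205 mm. The lower flange rests on z = 0 and the three cylinders share a vertical axis.

The spool is on top of the stool, centred.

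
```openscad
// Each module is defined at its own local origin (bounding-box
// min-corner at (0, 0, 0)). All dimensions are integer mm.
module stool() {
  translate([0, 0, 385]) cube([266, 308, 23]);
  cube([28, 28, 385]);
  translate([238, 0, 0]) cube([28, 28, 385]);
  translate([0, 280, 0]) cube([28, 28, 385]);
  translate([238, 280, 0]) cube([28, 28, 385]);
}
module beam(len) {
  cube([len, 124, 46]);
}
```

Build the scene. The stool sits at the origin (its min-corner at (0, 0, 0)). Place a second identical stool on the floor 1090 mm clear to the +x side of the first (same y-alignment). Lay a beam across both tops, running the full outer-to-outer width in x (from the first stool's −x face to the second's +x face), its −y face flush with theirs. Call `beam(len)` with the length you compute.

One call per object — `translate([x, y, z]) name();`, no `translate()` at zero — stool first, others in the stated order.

stool();
translate([1356, 0, 0]) stool();
translate([0, 0, 408]) beam(1622);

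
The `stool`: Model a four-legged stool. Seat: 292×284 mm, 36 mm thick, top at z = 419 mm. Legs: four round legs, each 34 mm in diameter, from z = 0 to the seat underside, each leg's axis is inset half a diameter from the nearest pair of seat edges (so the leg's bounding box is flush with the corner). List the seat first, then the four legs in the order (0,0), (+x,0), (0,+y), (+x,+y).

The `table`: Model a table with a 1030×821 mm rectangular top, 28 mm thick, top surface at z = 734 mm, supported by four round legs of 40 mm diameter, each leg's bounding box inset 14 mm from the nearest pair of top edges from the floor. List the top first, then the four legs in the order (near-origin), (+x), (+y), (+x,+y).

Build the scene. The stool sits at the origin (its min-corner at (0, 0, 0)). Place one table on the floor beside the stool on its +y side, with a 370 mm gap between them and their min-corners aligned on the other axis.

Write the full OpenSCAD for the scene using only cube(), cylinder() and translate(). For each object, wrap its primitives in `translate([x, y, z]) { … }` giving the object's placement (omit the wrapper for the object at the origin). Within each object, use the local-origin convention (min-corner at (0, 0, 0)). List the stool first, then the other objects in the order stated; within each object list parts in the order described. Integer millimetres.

translate([0, 0, 383]) cube([292, 284, 36]);
translate([17, 17, 0]) cylinder(h = 383, r = 17);
translate([275, 17, 0]) cylinder(h = 383, r = 17);
translate([17, 267, 0]) cylinder(h = 383, r = 17);
translate([275, 267, 0]) cylinder(h = 383, r = 17);
translate([0, 654, 0]) {
  translate([0, 0, 706]) cube([1030, 821, 28]);
  translate([34, 34, 0]) cylinder(h = 706, r = 20);
  translate([996, 34, 0]) cylinder(h = 706, r = 20);
  translate([34, 787, 0]) cylinder(h = 706, r = 20);
  translate([996, 787, 0]) cylinder(h = 706, r = 20);
}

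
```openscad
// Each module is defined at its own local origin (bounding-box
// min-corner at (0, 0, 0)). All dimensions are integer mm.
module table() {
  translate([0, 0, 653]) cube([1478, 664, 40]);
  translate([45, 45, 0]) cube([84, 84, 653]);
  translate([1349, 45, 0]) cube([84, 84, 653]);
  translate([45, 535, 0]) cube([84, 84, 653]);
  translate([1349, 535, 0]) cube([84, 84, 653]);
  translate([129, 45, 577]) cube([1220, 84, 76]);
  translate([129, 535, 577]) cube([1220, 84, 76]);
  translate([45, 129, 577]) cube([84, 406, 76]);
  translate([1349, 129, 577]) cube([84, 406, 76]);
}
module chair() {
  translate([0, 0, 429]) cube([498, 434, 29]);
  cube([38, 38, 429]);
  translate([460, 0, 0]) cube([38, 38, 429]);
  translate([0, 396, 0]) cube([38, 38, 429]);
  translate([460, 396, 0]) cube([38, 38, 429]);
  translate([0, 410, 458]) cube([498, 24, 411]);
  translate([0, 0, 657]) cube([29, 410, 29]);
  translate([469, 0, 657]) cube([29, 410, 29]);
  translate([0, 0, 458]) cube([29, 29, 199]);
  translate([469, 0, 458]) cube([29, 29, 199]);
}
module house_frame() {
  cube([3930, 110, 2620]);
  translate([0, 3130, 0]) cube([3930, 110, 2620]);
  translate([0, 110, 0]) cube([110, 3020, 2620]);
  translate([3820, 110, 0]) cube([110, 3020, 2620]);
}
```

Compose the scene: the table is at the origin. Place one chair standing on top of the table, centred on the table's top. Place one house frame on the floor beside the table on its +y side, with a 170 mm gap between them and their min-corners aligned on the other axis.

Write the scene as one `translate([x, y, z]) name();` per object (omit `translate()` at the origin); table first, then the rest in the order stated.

table();
translate([490, 115, 693]) chair();
translate([0, 834, 0]) house_frame();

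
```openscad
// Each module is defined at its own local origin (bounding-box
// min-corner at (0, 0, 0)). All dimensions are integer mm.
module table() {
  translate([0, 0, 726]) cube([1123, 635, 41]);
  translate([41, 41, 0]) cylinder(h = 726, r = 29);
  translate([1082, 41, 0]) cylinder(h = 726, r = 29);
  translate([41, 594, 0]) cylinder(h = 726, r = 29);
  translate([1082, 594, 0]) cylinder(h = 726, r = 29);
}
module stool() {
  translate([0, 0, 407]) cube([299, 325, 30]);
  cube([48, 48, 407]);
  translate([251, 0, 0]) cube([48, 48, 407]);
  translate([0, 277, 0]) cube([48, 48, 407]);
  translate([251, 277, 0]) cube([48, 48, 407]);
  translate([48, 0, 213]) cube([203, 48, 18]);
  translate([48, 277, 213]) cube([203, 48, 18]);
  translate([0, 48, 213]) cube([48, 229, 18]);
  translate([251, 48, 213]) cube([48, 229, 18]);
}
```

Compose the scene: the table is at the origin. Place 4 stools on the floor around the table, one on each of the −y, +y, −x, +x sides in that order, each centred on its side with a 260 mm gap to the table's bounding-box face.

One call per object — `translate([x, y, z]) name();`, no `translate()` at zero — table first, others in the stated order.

table();
translate([412, -585, 0]) stool();
translate([412, 895, 0]) stool();
translate([-559, 155, 0]) stool();
translate([1383, 155, 0]) stool();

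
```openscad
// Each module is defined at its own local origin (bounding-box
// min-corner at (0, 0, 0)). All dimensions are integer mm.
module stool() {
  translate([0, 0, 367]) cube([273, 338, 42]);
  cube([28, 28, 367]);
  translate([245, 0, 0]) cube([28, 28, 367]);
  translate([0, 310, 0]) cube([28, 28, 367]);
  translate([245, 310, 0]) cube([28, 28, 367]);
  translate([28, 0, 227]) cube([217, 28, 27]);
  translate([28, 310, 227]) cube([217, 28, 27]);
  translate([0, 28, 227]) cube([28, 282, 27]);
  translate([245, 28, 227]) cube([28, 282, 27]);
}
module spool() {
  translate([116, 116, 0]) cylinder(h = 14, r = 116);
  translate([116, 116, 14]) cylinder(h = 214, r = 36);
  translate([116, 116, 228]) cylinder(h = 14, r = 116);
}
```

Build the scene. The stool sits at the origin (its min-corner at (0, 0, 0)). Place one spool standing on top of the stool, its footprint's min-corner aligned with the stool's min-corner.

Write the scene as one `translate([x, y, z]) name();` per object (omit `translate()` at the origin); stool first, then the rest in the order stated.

stool();
translate([0, 0, 409]) spool();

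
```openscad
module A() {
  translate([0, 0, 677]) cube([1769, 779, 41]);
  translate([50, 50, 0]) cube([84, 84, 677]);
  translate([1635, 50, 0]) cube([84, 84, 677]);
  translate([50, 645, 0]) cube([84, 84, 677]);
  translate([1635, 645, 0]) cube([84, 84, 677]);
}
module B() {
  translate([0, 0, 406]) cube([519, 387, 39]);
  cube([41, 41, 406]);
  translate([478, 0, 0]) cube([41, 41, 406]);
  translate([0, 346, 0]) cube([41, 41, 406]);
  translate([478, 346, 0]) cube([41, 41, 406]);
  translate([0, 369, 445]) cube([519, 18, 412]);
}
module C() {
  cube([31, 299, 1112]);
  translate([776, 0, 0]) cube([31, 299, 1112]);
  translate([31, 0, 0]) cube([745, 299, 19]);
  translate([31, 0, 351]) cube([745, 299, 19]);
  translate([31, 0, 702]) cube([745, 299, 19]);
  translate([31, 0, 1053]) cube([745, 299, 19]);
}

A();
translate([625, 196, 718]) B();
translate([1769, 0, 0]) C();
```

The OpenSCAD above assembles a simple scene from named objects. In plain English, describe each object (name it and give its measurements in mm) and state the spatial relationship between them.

A is a rectangular dining table. The top is 1769×779×41 mm with its upper surface at z = 718 mm. It stands on four 84×84 mm square legs, each inset 50 mm from the nearest pair of top edges, running from the floor to the underside of the top.

B is a chair: 519×387 mm seat, 39 mm thick, top at z = 445 mm, on four 41 mm square corner legs flush with the seat edges. A 18 mm thick backrest slab spans the full seat width, extending 412 mm above the seat top, its back face flush with the seat's +y edge.

C is a bookshelf 807 mm wide overall, 299 mm deep and 1112 mm tall. The two sides are 31 mm thick vertical panels. 4 horizontal shelves of 19 mm thickness span between the inner faces of the sides; the lowest shelf sits on the floor and shelves are stacked with a clear vertical gap of 332 mm between each pair.

The chair is on top of the table, centred. The bookshelf is against the table's +x side, with their −y faces flush.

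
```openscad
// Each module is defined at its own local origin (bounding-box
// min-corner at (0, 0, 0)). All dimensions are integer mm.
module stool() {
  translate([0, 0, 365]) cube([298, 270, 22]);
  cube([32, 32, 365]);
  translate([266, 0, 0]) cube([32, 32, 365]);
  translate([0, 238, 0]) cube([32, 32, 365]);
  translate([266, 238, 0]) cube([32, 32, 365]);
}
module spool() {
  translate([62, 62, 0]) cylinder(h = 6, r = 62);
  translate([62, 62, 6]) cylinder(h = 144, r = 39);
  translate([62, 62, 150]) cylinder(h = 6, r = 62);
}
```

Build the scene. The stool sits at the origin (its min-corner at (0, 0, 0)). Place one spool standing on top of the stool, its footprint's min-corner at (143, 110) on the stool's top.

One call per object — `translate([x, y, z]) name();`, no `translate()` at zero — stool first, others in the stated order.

stool();
translate([143, 110, 387]) spool();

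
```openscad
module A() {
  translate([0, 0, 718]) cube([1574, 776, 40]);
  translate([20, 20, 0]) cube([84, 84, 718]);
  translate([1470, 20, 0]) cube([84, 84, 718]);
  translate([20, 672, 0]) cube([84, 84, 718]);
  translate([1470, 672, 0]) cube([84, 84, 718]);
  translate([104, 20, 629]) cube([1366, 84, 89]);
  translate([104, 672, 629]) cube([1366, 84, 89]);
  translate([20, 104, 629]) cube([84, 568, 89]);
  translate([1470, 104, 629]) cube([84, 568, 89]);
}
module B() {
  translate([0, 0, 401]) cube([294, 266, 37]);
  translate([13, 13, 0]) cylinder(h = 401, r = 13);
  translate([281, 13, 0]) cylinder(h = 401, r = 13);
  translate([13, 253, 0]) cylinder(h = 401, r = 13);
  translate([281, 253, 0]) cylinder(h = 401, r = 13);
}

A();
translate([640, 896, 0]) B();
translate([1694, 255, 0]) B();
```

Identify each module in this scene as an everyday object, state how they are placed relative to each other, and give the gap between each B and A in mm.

Each stool's nearest face is 120 mm from the table's bounding box.

A is a table. B is a stool. Two stools sit around the table at the +y, +x sides. The gap between each stool and the table is 120 mm.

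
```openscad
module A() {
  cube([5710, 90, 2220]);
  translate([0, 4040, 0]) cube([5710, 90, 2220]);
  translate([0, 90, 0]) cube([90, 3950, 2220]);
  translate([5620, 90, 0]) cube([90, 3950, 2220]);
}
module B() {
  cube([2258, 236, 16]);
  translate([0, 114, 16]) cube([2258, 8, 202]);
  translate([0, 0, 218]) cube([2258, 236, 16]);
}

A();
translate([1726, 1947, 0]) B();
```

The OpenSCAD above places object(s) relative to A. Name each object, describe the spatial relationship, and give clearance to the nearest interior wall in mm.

Clearances: x = 1636, y = 1857; minimum 1636 mm.

A is a house frame. B is an I-beam. The I-beam sits inside the house frame, centred. The clearance to the nearest interior wall is 1636 mm.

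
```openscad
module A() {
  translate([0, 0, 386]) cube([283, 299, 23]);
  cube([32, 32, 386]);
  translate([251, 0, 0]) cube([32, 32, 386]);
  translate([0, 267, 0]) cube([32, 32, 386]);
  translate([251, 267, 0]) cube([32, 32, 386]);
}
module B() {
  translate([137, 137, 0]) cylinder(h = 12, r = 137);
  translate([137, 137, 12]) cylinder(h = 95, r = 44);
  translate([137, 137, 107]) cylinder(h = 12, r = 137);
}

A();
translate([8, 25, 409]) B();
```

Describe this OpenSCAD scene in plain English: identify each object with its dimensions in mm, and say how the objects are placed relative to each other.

A is a simple wooden stool: a rectangular seat 283 mm (x) by 299 mm (y), 23 mm thick, top face at z = 409 mm, on four square legs, each 32×32 mm in cross-section. The legs rest on z = 0, each flush with a corner of the seat.

B is a spool: two coaxial disc flanges of radius 137 mm and thickness 12 mm, joined by a core cylinder of radius 44 mm and height 95 mm. The lower flange rests on z = 0 and the three cylinders share a vertical axis.

The spool is on top of the stool.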